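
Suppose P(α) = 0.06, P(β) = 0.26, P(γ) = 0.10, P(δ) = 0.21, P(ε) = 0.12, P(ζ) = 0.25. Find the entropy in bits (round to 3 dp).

H = −Σ pᵢ log₂ pᵢ.
−0.06·log₂(0.06) = 0.2435
−0.26·log₂(0.26) = 0.5053
−0.10·log₂(0.10) = 0.3322
−0.21·log₂(0.21) = 0.4728
−0.12·log₂(0.12) = 0.3671
−0.25·log₂(0.25) = 0.5000
Sum ≈ 2.4209 → 2.421 bits.

2.421 bits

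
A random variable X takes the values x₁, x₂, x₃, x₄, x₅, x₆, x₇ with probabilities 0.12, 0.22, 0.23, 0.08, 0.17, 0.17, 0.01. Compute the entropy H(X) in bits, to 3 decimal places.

H = −Σ pᵢ log₂ pᵢ.
−0.12·log₂(0.12) = 0.3671
−0.22·log₂(0.22) = 0.4806
−0.23·log₂(0.23) = 0.4877
−0.08·log₂(0.08) = 0.2915
−0.17·log₂(0.17) = 0.4346
−0.17·log₂(0.17) = 0.4346
−0.01·log₂(0.01) = 0.0664
Sum ≈ 2.5624 → 2.562 bits.

2.562 bits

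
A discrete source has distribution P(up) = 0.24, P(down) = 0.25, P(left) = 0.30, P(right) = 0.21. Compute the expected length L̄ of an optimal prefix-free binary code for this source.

Repeatedly combine the two least-probable nodes; the expected code length is the sum of the merged weights.
merge 21/100 + 6/25 → 9/20
merge 1/4 + 3/10 → 11/20
merge 9/20 + 11/20 → 1
L = 9/20 + 11/20 + 1 = 2 bits/symbol.

2 bits/symbol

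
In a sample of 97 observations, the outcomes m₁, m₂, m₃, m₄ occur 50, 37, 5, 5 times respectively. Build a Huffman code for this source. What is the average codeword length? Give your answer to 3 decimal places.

Probabilities are the counts divided by 97.
Repeatedly combine the two least-probable nodes; the expected code length is the sum of the merged weights.
merge 5/97 + 5/97 → 10/97
merge 10/97 + 37/97 → 47/97
merge 47/97 + 50/97 → 1
L = 10/97 + 47/97 + 1 = 154/97 ≈ 1.588 bits/symbol.

1.588 bits/symbol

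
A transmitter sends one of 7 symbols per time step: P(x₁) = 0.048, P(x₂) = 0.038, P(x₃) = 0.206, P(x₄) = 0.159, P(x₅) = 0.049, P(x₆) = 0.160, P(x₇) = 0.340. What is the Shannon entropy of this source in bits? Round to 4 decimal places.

H = −Σ pᵢ log₂ pᵢ.
−0.048·log₂(0.048) = 0.2103
−0.038·log₂(0.038) = 0.1793
−0.206·log₂(0.206) = 0.4695
−0.159·log₂(0.159) = 0.4218
−0.049·log₂(0.049) = 0.2132
−0.160·log₂(0.160) = 0.4230
−0.340·log₂(0.340) = 0.5292
Sum ≈ 2.4463 → 2.4463 bits.

2.4463 bits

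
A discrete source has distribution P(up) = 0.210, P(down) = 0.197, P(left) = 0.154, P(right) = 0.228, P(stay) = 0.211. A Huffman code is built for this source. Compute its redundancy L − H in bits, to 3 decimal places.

0.041 bits

Entropy H = −Σ p log₂ p ≈ 2.3101 bits.
Huffman merges: 77/500+197/1000→351/1000; 21/100+211/1000→421/1000; 57/250+351/1000→579/1000; 421/1000+579/1000→1. L = 2351/1000 ≈ 2.3510.
L − H = 2.3510 − 2.3101 = 0.041 bits.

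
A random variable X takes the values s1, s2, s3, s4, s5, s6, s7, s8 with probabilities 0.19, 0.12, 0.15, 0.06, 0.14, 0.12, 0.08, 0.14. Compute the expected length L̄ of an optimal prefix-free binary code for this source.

Repeatedly combine the two least-probable nodes; the expected code length is the sum of the merged weights.
merge 3/50 + 2/25 → 7/50
merge 3/25 + 3/25 → 6/25
merge 7/50 + 7/50 → 7/25
merge 7/50 + 3/20 → 29/100
merge 19/100 + 6/25 → 43/100
merge 7/25 + 29/100 → 57/100
merge 43/100 + 57/100 → 1
L = 7/50 + 6/25 + 7/25 + 29/100 + 43/100 + 57/100 + 1 = 59/20 = 2.95 bits/symbol.

2.95 bits/symbol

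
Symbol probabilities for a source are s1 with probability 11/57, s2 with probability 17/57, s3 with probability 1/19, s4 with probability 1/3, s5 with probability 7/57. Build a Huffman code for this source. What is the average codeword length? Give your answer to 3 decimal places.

Repeatedly combine the two least-probable nodes; the expected code length is the sum of the merged weights.
merge 1/19 + 7/57 → 10/57
merge 10/57 + 11/57 → 7/19
merge 17/57 + 1/3 → 12/19
merge 7/19 + 12/19 → 1
L = 10/57 + 7/19 + 12/19 + 1 = 124/57 ≈ 2.175 bits/symbol.

2.175 bits/symbol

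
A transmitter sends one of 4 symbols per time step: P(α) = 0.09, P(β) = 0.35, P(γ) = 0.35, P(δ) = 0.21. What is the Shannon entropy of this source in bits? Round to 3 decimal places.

H = −Σ pᵢ log₂ pᵢ.
−0.09·log₂(0.09) = 0.3127
−0.35·log₂(0.35) = 0.5301
−0.35·log₂(0.35) = 0.5301
−0.21·log₂(0.21) = 0.4728
Sum ≈ 1.8457 → 1.846 bits.

1.846 bits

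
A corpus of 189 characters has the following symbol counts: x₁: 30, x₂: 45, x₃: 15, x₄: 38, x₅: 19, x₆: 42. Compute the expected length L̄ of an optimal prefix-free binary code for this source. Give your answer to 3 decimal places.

Probabilities are the counts divided by 189.
Repeatedly combine the two least-probable nodes; the expected code length is the sum of the merged weights.
merge 5/63 + 19/189 → 34/189
merge 10/63 + 34/189 → 64/189
merge 38/189 + 2/9 → 80/189
merge 5/21 + 64/189 → 109/189
merge 80/189 + 109/189 → 1
L = 34/189 + 64/189 + 80/189 + 109/189 + 1 = 68/27 ≈ 2.519 bits/symbol.

2.519 bits/symbol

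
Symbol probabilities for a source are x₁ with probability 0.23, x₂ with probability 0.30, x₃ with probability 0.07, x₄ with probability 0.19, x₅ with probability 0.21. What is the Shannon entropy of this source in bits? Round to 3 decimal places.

2.205 bits

H = −Σ pᵢ log₂ pᵢ.
−0.23·log₂(0.23) = 0.4877
−0.30·log₂(0.30) = 0.5211
−0.07·log₂(0.07) = 0.2686
−0.19·log₂(0.19) = 0.4552
−0.21·log₂(0.21) = 0.4728
Sum ≈ 2.2054 → 2.205 bits.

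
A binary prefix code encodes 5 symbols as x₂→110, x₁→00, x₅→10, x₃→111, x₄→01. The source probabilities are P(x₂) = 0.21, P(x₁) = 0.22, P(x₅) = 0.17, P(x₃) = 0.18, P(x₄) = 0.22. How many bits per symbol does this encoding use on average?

2.39 bits/symbol

L̄ = Σ pᵢ·ℓᵢ = 0.21·3 + 0.22·2 + 0.17·2 + 0.18·3 + 0.22·2 = 2.39 bits/symbol.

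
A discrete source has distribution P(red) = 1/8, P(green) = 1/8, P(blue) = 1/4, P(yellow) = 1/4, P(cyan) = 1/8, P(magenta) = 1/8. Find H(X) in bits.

Each probability is a power of 1/2, so log₂(1/p) is an integer.
H = Σ p·log₂(1/p) = 1/8·3 + 1/8·3 + 1/4·2 + 1/4·2 + 1/8·3 + 1/8·3 = 2.5 bits.

2.5 bits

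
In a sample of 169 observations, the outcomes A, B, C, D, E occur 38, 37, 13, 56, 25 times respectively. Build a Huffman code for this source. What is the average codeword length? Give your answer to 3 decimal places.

Probabilities are the counts divided by 169.
Repeatedly combine the two least-probable nodes; the expected code length is the sum of the merged weights.
merge 1/13 + 25/169 → 38/169
merge 37/169 + 38/169 → 75/169
merge 38/169 + 56/169 → 94/169
merge 75/169 + 94/169 → 1
L = 38/169 + 75/169 + 94/169 + 1 = 376/169 ≈ 2.225 bits/symbol.

2.225 bits/symbol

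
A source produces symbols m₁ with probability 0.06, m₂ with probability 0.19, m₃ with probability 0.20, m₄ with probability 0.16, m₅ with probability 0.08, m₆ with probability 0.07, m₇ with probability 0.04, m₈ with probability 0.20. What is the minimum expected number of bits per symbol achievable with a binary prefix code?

2.85 bits/symbol

Repeatedly combine the two least-probable nodes; the expected code length is the sum of the merged weights.
merge 1/25 + 3/50 → 1/10
merge 7/100 + 2/25 → 3/20
merge 1/10 + 3/20 → 1/4
merge 4/25 + 19/100 → 7/20
merge 1/5 + 1/5 → 2/5
merge 1/4 + 7/20 → 3/5
merge 2/5 + 3/5 → 1
L = 1/10 + 3/20 + 1/4 + 7/20 + 2/5 + 3/5 + 1 = 57/20 = 2.85 bits/symbol.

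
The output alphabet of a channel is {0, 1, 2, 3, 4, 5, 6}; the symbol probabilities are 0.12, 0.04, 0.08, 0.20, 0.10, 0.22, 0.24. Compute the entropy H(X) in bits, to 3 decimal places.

H = −Σ pᵢ log₂ pᵢ.
−0.12·log₂(0.12) = 0.3671
−0.04·log₂(0.04) = 0.1858
−0.08·log₂(0.08) = 0.2915
−0.20·log₂(0.20) = 0.4644
−0.10·log₂(0.10) = 0.3322
−0.22·log₂(0.22) = 0.4806
−0.24·log₂(0.24) = 0.4941
Sum ≈ 2.6156 → 2.616 bits.

2.616 bits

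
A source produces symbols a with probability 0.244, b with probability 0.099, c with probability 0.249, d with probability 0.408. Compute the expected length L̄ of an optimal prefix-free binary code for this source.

1.935 bits/symbol

Repeatedly combine the two least-probable nodes; the expected code length is the sum of the merged weights.
merge 99/1000 + 61/250 → 343/1000
merge 249/1000 + 343/1000 → 74/125
merge 51/125 + 74/125 → 1
L = 343/1000 + 74/125 + 1 = 387/200 = 1.935 bits/symbol.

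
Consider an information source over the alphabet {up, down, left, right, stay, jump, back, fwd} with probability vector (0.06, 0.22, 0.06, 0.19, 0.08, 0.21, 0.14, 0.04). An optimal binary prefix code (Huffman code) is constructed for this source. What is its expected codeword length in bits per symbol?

Repeatedly combine the two least-probable nodes; the expected code length is the sum of the merged weights.
merge 1/25 + 3/50 → 1/10
merge 3/50 + 2/25 → 7/50
merge 1/10 + 7/50 → 6/25
merge 7/50 + 19/100 → 33/100
merge 21/100 + 11/50 → 43/100
merge 6/25 + 33/100 → 57/100
merge 43/100 + 57/100 → 1
L = 1/10 + 7/50 + 6/25 + 33/100 + 43/100 + 57/100 + 1 = 281/100 = 2.81 bits/symbol.

2.81 bits/symbol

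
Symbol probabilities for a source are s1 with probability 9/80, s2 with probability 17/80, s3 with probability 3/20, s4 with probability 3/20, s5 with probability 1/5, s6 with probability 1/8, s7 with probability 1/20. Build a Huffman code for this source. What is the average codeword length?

2.75 bits/symbol

Repeatedly combine the two least-probable nodes; the expected code length is the sum of the merged weights.
merge 1/20 + 9/80 → 13/80
merge 1/8 + 3/20 → 11/40
merge 3/20 + 13/80 → 5/16
merge 1/5 + 17/80 → 33/80
merge 11/40 + 5/16 → 47/80
merge 33/80 + 47/80 → 1
L = 13/80 + 11/40 + 5/16 + 33/80 + 47/80 + 1 = 11/4 = 2.75 bits/symbol.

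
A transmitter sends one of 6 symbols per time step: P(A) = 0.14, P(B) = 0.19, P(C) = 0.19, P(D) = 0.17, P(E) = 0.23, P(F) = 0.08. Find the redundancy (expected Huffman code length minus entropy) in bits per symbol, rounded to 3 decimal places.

0.059 bits

Entropy H = −Σ p log₂ p ≈ 2.5213 bits.
Huffman merges: 2/25+7/50→11/50; 17/100+19/100→9/25; 19/100+11/50→41/100; 23/100+9/25→59/100; 41/100+59/100→1. L = 129/50 ≈ 2.5800.
L − H = 2.5800 − 2.5213 = 0.059 bits.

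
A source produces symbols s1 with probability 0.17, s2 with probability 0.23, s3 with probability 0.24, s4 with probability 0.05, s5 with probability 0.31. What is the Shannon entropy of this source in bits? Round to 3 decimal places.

2.156 bits

H = −Σ pᵢ log₂ pᵢ.
−0.17·log₂(0.17) = 0.4346
−0.23·log₂(0.23) = 0.4877
−0.24·log₂(0.24) = 0.4941
−0.05·log₂(0.05) = 0.2161
−0.31·log₂(0.31) = 0.5238
Sum ≈ 2.1563 → 2.156 bits.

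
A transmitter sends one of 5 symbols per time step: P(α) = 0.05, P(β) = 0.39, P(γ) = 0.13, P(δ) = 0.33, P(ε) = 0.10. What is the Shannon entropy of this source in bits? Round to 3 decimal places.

1.989 bits

H = −Σ pᵢ log₂ pᵢ.
−0.05·log₂(0.05) = 0.2161
−0.39·log₂(0.39) = 0.5298
−0.13·log₂(0.13) = 0.3826
−0.33·log₂(0.33) = 0.5278
−0.10·log₂(0.10) = 0.3322
Sum ≈ 1.9886 → 1.989 bits.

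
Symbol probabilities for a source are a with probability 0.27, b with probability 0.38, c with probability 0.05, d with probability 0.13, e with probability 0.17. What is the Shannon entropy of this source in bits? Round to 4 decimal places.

2.0738 bits

H = −Σ pᵢ log₂ pᵢ.
−0.27·log₂(0.27) = 0.5100
−0.38·log₂(0.38) = 0.5305
−0.05·log₂(0.05) = 0.2161
−0.13·log₂(0.13) = 0.3826
−0.17·log₂(0.17) = 0.4346
Sum ≈ 2.0738 → 2.0738 bits.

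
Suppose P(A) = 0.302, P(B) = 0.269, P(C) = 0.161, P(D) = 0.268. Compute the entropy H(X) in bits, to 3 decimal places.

H = −Σ pᵢ log₂ pᵢ.
−0.302·log₂(0.302) = 0.5217
−0.269·log₂(0.269) = 0.5096
−0.161·log₂(0.161) = 0.4242
−0.268·log₂(0.268) = 0.5091
Sum ≈ 1.9646 → 1.965 bits.

1.965 bits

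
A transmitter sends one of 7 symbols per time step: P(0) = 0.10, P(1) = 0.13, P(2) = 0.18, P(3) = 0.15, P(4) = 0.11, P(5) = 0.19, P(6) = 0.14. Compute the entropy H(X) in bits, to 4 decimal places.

2.7733 bits

H = −Σ pᵢ log₂ pᵢ.
−0.10·log₂(0.10) = 0.3322
−0.13·log₂(0.13) = 0.3826
−0.18·log₂(0.18) = 0.4453
−0.15·log₂(0.15) = 0.4105
−0.11·log₂(0.11) = 0.3503
−0.19·log₂(0.19) = 0.4552
−0.14·log₂(0.14) = 0.3971
Sum ≈ 2.7733 → 2.7733 bits.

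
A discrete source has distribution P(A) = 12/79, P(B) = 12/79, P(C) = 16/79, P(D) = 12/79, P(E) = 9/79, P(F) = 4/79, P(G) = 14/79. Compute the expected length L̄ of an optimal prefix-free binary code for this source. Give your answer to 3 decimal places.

2.785 bits/symbol

Repeatedly combine the two least-probable nodes; the expected code length is the sum of the merged weights.
merge 4/79 + 9/79 → 13/79
merge 12/79 + 12/79 → 24/79
merge 12/79 + 13/79 → 25/79
merge 14/79 + 16/79 → 30/79
merge 24/79 + 25/79 → 49/79
merge 30/79 + 49/79 → 1
L = 13/79 + 24/79 + 25/79 + 30/79 + 49/79 + 1 = 220/79 ≈ 2.785 bits/symbol.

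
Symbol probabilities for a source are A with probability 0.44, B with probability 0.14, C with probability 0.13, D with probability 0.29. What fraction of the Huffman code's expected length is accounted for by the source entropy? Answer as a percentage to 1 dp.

99.4%

Entropy H = −Σ p log₂ p ≈ 1.8188 bits.
Huffman merges: 13/100+7/50→27/100; 27/100+29/100→14/25; 11/25+14/25→1. L = 183/100 ≈ 1.8300.
Efficiency = H/L = 1.8188/1.8300 = 99.4%.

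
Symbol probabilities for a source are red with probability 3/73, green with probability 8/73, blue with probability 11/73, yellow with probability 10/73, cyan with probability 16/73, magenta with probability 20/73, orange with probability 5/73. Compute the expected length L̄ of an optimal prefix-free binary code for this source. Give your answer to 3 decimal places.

2.616 bits/symbol

Repeatedly combine the two least-probable nodes; the expected code length is the sum of the merged weights.
merge 3/73 + 5/73 → 8/73
merge 8/73 + 8/73 → 16/73
merge 10/73 + 11/73 → 21/73
merge 16/73 + 16/73 → 32/73
merge 20/73 + 21/73 → 41/73
merge 32/73 + 41/73 → 1
L = 8/73 + 16/73 + 21/73 + 32/73 + 41/73 + 1 = 191/73 ≈ 2.616 bits/symbol.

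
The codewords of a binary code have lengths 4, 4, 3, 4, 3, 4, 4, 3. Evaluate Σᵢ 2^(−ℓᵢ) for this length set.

With common denominator 2^4 = 16: Σ 2^(−ℓᵢ) = 1/16 + 1/16 + 2/16 + 1/16 + 2/16 + 1/16 + 1/16 + 2/16 = 11/16 = 0.6875.

0.6875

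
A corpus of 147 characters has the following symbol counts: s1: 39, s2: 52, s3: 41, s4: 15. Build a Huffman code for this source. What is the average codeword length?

Probabilities are the counts divided by 147.
Repeatedly combine the two least-probable nodes; the expected code length is the sum of the merged weights.
merge 5/49 + 13/49 → 18/49
merge 41/147 + 52/147 → 31/49
merge 18/49 + 31/49 → 1
L = 18/49 + 31/49 + 1 = 2 bits/symbol.

2 bits/symbol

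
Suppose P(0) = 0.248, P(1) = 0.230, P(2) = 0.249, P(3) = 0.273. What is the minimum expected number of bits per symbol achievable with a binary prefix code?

Repeatedly combine the two least-probable nodes; the expected code length is the sum of the merged weights.
merge 23/100 + 31/125 → 239/500
merge 249/1000 + 273/1000 → 261/500
merge 239/500 + 261/500 → 1
L = 239/500 + 261/500 + 1 = 2 bits/symbol.

2 bits/symbol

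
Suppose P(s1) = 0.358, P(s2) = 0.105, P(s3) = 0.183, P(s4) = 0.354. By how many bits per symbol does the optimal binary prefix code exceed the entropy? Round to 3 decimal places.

Entropy H = −Σ p log₂ p ≈ 1.8507 bits.
Huffman merges: 21/200+183/1000→36/125; 36/125+177/500→321/500; 179/500+321/500→1. L = 193/100 ≈ 1.9300.
L − H = 1.9300 − 1.8507 = 0.079 bits.

0.079 bits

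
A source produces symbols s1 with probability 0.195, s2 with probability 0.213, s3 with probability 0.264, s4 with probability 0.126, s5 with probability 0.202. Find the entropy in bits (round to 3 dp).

2.285 bits

H = −Σ pᵢ log₂ pᵢ.
−0.195·log₂(0.195) = 0.4599
−0.213·log₂(0.213) = 0.4752
−0.264·log₂(0.264) = 0.5072
−0.126·log₂(0.126) = 0.3766
−0.202·log₂(0.202) = 0.4661
Sum ≈ 2.2850 → 2.285 bits.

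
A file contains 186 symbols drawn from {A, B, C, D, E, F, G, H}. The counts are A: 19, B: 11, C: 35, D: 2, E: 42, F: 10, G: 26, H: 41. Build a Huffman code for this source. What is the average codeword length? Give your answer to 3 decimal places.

Probabilities are the counts divided by 186.
Repeatedly combine the two least-probable nodes; the expected code length is the sum of the merged weights.
merge 1/93 + 5/93 → 2/31
merge 11/186 + 2/31 → 23/186
merge 19/186 + 23/186 → 7/31
merge 13/93 + 35/186 → 61/186
merge 41/186 + 7/31 → 83/186
merge 7/31 + 61/186 → 103/186
merge 83/186 + 103/186 → 1
L = 2/31 + 23/186 + 7/31 + 61/186 + 83/186 + 103/186 + 1 = 85/31 ≈ 2.742 bits/symbol.

2.742 bits/symbol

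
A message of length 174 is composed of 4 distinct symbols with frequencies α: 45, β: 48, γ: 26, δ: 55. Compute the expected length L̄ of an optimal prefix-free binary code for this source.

2 bits/symbol

Probabilities are the counts divided by 174.
Repeatedly combine the two least-probable nodes; the expected code length is the sum of the merged weights.
merge 13/87 + 15/58 → 71/174
merge 8/29 + 55/174 → 103/174
merge 71/174 + 103/174 → 1
L = 71/174 + 103/174 + 1 = 2 bits/symbol.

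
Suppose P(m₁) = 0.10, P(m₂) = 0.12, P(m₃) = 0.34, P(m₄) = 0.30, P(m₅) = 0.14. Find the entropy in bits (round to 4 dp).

2.1466 bits

H = −Σ pᵢ log₂ pᵢ.
−0.10·log₂(0.10) = 0.3322
−0.12·log₂(0.12) = 0.3671
−0.34·log₂(0.34) = 0.5292
−0.30·log₂(0.30) = 0.5211
−0.14·log₂(0.14) = 0.3971
Sum ≈ 2.1466 → 2.1466 bits.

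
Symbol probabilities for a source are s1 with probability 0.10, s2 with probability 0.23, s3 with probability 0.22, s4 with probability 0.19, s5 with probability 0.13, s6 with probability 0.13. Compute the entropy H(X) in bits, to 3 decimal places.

2.521 bits

H = −Σ pᵢ log₂ pᵢ.
−0.10·log₂(0.10) = 0.3322
−0.23·log₂(0.23) = 0.4877
−0.22·log₂(0.22) = 0.4806
−0.19·log₂(0.19) = 0.4552
−0.13·log₂(0.13) = 0.3826
−0.13·log₂(0.13) = 0.3826
Sum ≈ 2.5209 → 2.521 bits.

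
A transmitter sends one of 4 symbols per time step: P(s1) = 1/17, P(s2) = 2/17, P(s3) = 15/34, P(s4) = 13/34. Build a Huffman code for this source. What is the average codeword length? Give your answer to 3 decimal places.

Repeatedly combine the two least-probable nodes; the expected code length is the sum of the merged weights.
merge 1/17 + 2/17 → 3/17
merge 3/17 + 13/34 → 19/34
merge 15/34 + 19/34 → 1
L = 3/17 + 19/34 + 1 = 59/34 ≈ 1.735 bits/symbol.

1.735 bits/symbol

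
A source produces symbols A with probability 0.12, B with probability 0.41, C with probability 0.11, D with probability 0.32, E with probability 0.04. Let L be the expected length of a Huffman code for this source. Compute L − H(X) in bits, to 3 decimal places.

Entropy H = −Σ p log₂ p ≈ 1.9565 bits.
Huffman merges: 1/25+11/100→3/20; 3/25+3/20→27/100; 27/100+8/25→59/100; 41/100+59/100→1. L = 201/100 ≈ 2.0100.
L − H = 2.0100 − 1.9565 = 0.053 bits.

0.053 bits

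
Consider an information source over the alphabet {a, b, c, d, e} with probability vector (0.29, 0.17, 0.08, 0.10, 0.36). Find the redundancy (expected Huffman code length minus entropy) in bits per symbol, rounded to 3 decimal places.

0.063 bits

Entropy H = −Σ p log₂ p ≈ 2.1068 bits.
Huffman merges: 2/25+1/10→9/50; 17/100+9/50→7/20; 29/100+7/20→16/25; 9/25+16/25→1. L = 217/100 ≈ 2.1700.
L − H = 2.1700 − 2.1068 = 0.063 bits.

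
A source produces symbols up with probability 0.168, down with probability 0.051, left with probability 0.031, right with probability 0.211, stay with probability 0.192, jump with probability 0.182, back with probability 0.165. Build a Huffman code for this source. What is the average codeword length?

Repeatedly combine the two least-probable nodes; the expected code length is the sum of the merged weights.
merge 31/1000 + 51/1000 → 41/500
merge 41/500 + 33/200 → 247/1000
merge 21/125 + 91/500 → 7/20
merge 24/125 + 211/1000 → 403/1000
merge 247/1000 + 7/20 → 597/1000
merge 403/1000 + 597/1000 → 1
L = 41/500 + 247/1000 + 7/20 + 403/1000 + 597/1000 + 1 = 2679/1000 = 2.679 bits/symbol.

2.679 bits/symbol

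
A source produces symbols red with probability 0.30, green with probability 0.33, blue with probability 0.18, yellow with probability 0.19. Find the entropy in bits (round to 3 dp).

H = −Σ pᵢ log₂ pᵢ.
−0.30·log₂(0.30) = 0.5211
−0.33·log₂(0.33) = 0.5278
−0.18·log₂(0.18) = 0.4453
−0.19·log₂(0.19) = 0.4552
Sum ≈ 1.9494 → 1.949 bits.

1.949 bits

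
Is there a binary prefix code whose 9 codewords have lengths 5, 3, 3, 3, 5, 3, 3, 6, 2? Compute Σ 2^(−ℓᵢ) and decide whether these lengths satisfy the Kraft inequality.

0.953125; yes

With common denominator 2^6 = 64: Σ 2^(−ℓᵢ) = 2/64 + 8/64 + 8/64 + 8/64 + 2/64 + 8/64 + 8/64 + 1/64 + 16/64 = 61/64 = 0.953125.
Kraft's inequality requires Σ ≤ 1; here Σ = 0.953125 ≤ 1, so such a prefix code exists.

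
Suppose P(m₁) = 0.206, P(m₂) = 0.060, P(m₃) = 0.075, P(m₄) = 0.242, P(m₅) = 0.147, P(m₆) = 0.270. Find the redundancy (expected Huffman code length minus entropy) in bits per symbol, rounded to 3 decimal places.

Entropy H = −Σ p log₂ p ≈ 2.4053 bits.
Huffman merges: 3/50+3/40→27/200; 27/200+147/1000→141/500; 103/500+121/500→56/125; 27/100+141/500→69/125; 56/125+69/125→1. L = 2417/1000 ≈ 2.4170.
L − H = 2.4170 − 2.4053 = 0.012 bits.

0.012 bits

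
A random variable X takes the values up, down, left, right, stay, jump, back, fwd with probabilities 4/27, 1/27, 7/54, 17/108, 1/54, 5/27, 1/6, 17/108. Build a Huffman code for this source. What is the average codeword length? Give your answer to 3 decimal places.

Repeatedly combine the two least-probable nodes; the expected code length is the sum of the merged weights.
merge 1/54 + 1/27 → 1/18
merge 1/18 + 7/54 → 5/27
merge 4/27 + 17/108 → 11/36
merge 17/108 + 1/6 → 35/108
merge 5/27 + 5/27 → 10/27
merge 11/36 + 35/108 → 17/27
merge 10/27 + 17/27 → 1
L = 1/18 + 5/27 + 11/36 + 35/108 + 10/27 + 17/27 + 1 = 155/54 ≈ 2.870 bits/symbol.

2.870 bits/symbol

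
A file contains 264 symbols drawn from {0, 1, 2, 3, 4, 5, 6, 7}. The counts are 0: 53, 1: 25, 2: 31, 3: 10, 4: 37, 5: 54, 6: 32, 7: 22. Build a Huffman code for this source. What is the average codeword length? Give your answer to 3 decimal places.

2.917 bits/symbol

Probabilities are the counts divided by 264.
Repeatedly combine the two least-probable nodes; the expected code length is the sum of the merged weights.
merge 5/132 + 1/12 → 4/33
merge 25/264 + 31/264 → 7/33
merge 4/33 + 4/33 → 8/33
merge 37/264 + 53/264 → 15/44
merge 9/44 + 7/33 → 5/12
merge 8/33 + 15/44 → 7/12
merge 5/12 + 7/12 → 1
L = 4/33 + 7/33 + 8/33 + 15/44 + 5/12 + 7/12 + 1 = 35/12 ≈ 2.917 bits/symbol.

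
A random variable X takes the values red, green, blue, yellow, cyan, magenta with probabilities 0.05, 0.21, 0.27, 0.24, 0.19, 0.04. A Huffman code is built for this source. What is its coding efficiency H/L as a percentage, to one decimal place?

98.5%

Entropy H = −Σ p log₂ p ≈ 2.3341 bits.
Huffman merges: 1/25+1/20→9/100; 9/100+19/100→7/25; 21/100+6/25→9/20; 27/100+7/25→11/20; 9/20+11/20→1. L = 237/100 ≈ 2.3700.
Efficiency = H/L = 2.3341/2.3700 = 98.5%.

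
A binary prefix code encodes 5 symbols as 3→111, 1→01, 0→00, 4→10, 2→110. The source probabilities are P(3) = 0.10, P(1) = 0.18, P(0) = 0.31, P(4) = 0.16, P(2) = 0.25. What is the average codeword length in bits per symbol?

L̄ = Σ pᵢ·ℓᵢ = 0.10·3 + 0.18·2 + 0.31·2 + 0.16·2 + 0.25·3 = 2.35 bits/symbol.

2.35 bits/symbol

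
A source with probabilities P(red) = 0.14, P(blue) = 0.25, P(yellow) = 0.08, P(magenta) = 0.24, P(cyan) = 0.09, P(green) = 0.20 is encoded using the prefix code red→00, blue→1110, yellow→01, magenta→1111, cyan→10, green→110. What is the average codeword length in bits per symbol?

3.18 bits/symbol

L̄ = Σ pᵢ·ℓᵢ = 0.14·2 + 0.25·4 + 0.08·2 + 0.24·4 + 0.09·2 + 0.20·3 = 3.18 bits/symbol.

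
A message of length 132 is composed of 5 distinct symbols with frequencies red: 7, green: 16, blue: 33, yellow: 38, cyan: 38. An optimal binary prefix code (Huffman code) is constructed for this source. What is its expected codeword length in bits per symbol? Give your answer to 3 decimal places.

Probabilities are the counts divided by 132.
Repeatedly combine the two least-probable nodes; the expected code length is the sum of the merged weights.
merge 7/132 + 4/33 → 23/132
merge 23/132 + 1/4 → 14/33
merge 19/66 + 19/66 → 19/33
merge 14/33 + 19/33 → 1
L = 23/132 + 14/33 + 19/33 + 1 = 287/132 ≈ 2.174 bits/symbol.

2.174 bits/symbol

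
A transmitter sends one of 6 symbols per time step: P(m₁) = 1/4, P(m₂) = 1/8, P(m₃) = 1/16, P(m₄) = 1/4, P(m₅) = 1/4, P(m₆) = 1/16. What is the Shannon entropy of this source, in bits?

2.375 bits

Each probability is a power of 1/2, so log₂(1/p) is an integer.
H = Σ p·log₂(1/p) = 1/4·2 + 1/8·3 + 1/16·4 + 1/4·2 + 1/4·2 + 1/16·4 = 2.375 bits.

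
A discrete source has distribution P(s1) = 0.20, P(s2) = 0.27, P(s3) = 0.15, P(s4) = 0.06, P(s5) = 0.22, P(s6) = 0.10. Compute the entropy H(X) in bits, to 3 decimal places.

H = −Σ pᵢ log₂ pᵢ.
−0.20·log₂(0.20) = 0.4644
−0.27·log₂(0.27) = 0.5100
−0.15·log₂(0.15) = 0.4105
−0.06·log₂(0.06) = 0.2435
−0.22·log₂(0.22) = 0.4806
−0.10·log₂(0.10) = 0.3322
Sum ≈ 2.4413 → 2.441 bits.

2.441 bits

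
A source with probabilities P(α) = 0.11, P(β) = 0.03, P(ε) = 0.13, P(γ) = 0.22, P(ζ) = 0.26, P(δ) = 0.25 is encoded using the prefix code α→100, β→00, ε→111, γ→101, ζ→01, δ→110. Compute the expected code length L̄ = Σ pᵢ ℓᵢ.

L̄ = Σ pᵢ·ℓᵢ = 0.11·3 + 0.03·2 + 0.13·3 + 0.22·3 + 0.26·2 + 0.25·3 = 2.71 bits/symbol.

2.71 bits/symbol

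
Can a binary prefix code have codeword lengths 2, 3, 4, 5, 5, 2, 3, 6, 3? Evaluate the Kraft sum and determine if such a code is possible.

With common denominator 2^6 = 64: Σ 2^(−ℓᵢ) = 16/64 + 8/64 + 4/64 + 2/64 + 2/64 + 16/64 + 8/64 + 1/64 + 8/64 = 65/64 = 1.015625.
Kraft's inequality requires Σ ≤ 1; here Σ = 1.015625 > 1, so no such prefix code exists.

1.015625; no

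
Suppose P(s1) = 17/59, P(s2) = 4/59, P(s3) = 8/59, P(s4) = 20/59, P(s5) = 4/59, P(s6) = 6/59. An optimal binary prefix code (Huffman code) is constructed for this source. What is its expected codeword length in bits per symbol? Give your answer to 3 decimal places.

2.373 bits/symbol

Repeatedly combine the two least-probable nodes; the expected code length is the sum of the merged weights.
merge 4/59 + 4/59 → 8/59
merge 6/59 + 8/59 → 14/59
merge 8/59 + 14/59 → 22/59
merge 17/59 + 20/59 → 37/59
merge 22/59 + 37/59 → 1
L = 8/59 + 14/59 + 22/59 + 37/59 + 1 = 140/59 ≈ 2.373 bits/symbol.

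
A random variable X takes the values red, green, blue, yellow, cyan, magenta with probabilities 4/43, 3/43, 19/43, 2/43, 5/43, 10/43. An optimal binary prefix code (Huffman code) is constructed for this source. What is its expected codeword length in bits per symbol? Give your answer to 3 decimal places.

Repeatedly combine the two least-probable nodes; the expected code length is the sum of the merged weights.
merge 2/43 + 3/43 → 5/43
merge 4/43 + 5/43 → 9/43
merge 5/43 + 9/43 → 14/43
merge 10/43 + 14/43 → 24/43
merge 19/43 + 24/43 → 1
L = 5/43 + 9/43 + 14/43 + 24/43 + 1 = 95/43 ≈ 2.209 bits/symbol.

2.209 bits/symbol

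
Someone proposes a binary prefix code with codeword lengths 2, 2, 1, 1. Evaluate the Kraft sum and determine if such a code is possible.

With common denominator 2^2 = 4: Σ 2^(−ℓᵢ) = 1/4 + 1/4 + 2/4 + 2/4 = 6/4 = 1.5.
Kraft's inequality requires Σ ≤ 1; here Σ = 1.5 > 1, so no such prefix code exists.

1.5; no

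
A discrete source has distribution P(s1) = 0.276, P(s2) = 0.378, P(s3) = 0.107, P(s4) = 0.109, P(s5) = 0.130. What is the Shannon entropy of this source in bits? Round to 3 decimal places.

H = −Σ pᵢ log₂ pᵢ.
−0.276·log₂(0.276) = 0.5126
−0.378·log₂(0.378) = 0.5305
−0.107·log₂(0.107) = 0.3450
−0.109·log₂(0.109) = 0.3485
−0.130·log₂(0.130) = 0.3826
Sum ≈ 2.1193 → 2.119 bits.

2.119 bits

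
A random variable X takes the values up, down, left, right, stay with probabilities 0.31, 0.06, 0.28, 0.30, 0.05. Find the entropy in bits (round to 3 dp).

H = −Σ pᵢ log₂ pᵢ.
−0.31·log₂(0.31) = 0.5238
−0.06·log₂(0.06) = 0.2435
−0.28·log₂(0.28) = 0.5142
−0.30·log₂(0.30) = 0.5211
−0.05·log₂(0.05) = 0.2161
Sum ≈ 2.0187 → 2.019 bits.

2.019 bits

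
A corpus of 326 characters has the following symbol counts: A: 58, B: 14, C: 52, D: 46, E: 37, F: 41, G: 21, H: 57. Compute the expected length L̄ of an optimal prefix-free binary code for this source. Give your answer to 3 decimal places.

Probabilities are the counts divided by 326.
Repeatedly combine the two least-probable nodes; the expected code length is the sum of the merged weights.
merge 7/163 + 21/326 → 35/326
merge 35/326 + 37/326 → 36/163
merge 41/326 + 23/163 → 87/326
merge 26/163 + 57/326 → 109/326
merge 29/163 + 36/163 → 65/163
merge 87/326 + 109/326 → 98/163
merge 65/163 + 98/163 → 1
L = 35/326 + 36/163 + 87/326 + 109/326 + 65/163 + 98/163 + 1 = 955/326 ≈ 2.929 bits/symbol.

2.929 bits/symbol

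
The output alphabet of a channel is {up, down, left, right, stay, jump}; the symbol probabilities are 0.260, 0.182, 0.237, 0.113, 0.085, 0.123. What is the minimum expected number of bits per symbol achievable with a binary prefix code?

2.503 bits/symbol

Repeatedly combine the two least-probable nodes; the expected code length is the sum of the merged weights.
merge 17/200 + 113/1000 → 99/500
merge 123/1000 + 91/500 → 61/200
merge 99/500 + 237/1000 → 87/200
merge 13/50 + 61/200 → 113/200
merge 87/200 + 113/200 → 1
L = 99/500 + 61/200 + 87/200 + 113/200 + 1 = 2503/1000 = 2.503 bits/symbol.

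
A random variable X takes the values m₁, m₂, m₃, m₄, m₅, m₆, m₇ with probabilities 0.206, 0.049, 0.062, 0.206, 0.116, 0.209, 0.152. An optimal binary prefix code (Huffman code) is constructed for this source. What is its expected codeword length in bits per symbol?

2.696 bits/symbol

Repeatedly combine the two least-probable nodes; the expected code length is the sum of the merged weights.
merge 49/1000 + 31/500 → 111/1000
merge 111/1000 + 29/250 → 227/1000
merge 19/125 + 103/500 → 179/500
merge 103/500 + 209/1000 → 83/200
merge 227/1000 + 179/500 → 117/200
merge 83/200 + 117/200 → 1
L = 111/1000 + 227/1000 + 179/500 + 83/200 + 117/200 + 1 = 337/125 = 2.696 bits/symbol.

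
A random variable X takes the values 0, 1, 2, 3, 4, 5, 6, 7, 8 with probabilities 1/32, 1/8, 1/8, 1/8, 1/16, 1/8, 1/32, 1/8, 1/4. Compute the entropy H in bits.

Each probability is a power of 1/2, so log₂(1/p) is an integer.
H = Σ p·log₂(1/p) = 1/32·5 + 1/8·3 + 1/8·3 + 1/8·3 + 1/16·4 + 1/8·3 + 1/32·5 + 1/8·3 + 1/4·2 = 2.9375 bits.

2.9375 bits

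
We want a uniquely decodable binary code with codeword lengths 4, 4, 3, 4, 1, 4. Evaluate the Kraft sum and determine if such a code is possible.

With common denominator 2^4 = 16: Σ 2^(−ℓᵢ) = 1/16 + 1/16 + 2/16 + 1/16 + 8/16 + 1/16 = 14/16 = 0.875.
Kraft's inequality requires Σ ≤ 1; here Σ = 0.875 ≤ 1, so such a prefix code exists.

0.875; yes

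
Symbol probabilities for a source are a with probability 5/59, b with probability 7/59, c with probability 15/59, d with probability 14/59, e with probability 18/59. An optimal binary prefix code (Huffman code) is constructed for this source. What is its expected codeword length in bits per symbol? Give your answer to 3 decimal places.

2.203 bits/symbol

Repeatedly combine the two least-probable nodes; the expected code length is the sum of the merged weights.
merge 5/59 + 7/59 → 12/59
merge 12/59 + 14/59 → 26/59
merge 15/59 + 18/59 → 33/59
merge 26/59 + 33/59 → 1
L = 12/59 + 26/59 + 33/59 + 1 = 130/59 ≈ 2.203 bits/symbol.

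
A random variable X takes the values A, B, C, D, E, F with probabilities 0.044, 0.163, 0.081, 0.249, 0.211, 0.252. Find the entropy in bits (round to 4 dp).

2.3927 bits

H = −Σ pᵢ log₂ pᵢ.
−0.044·log₂(0.044) = 0.1983
−0.163·log₂(0.163) = 0.4266
−0.081·log₂(0.081) = 0.2937
−0.249·log₂(0.249) = 0.4994
−0.211·log₂(0.211) = 0.4736
−0.252·log₂(0.252) = 0.5011
Sum ≈ 2.3927 → 2.3927 bits.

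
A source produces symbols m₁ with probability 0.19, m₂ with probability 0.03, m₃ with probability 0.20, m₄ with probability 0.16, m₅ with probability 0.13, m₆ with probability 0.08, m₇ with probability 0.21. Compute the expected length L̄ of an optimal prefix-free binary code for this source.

2.7 bits/symbol

Repeatedly combine the two least-probable nodes; the expected code length is the sum of the merged weights.
merge 3/100 + 2/25 → 11/100
merge 11/100 + 13/100 → 6/25
merge 4/25 + 19/100 → 7/20
merge 1/5 + 21/100 → 41/100
merge 6/25 + 7/20 → 59/100
merge 41/100 + 59/100 → 1
L = 11/100 + 6/25 + 7/20 + 41/100 + 59/100 + 1 = 27/10 = 2.7 bits/symbol.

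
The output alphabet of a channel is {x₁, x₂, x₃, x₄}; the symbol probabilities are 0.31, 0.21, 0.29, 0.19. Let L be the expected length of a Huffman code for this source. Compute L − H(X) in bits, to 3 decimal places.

0.030 bits

Entropy H = −Σ p log₂ p ≈ 1.9697 bits.
Huffman merges: 19/100+21/100→2/5; 29/100+31/100→3/5; 2/5+3/5→1. L = 2 ≈ 2.0000.
L − H = 2.0000 − 1.9697 = 0.030 bits.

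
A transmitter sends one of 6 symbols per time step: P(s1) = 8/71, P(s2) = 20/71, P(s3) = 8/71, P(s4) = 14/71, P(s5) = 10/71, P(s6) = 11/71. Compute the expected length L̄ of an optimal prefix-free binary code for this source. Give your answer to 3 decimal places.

2.521 bits/symbol

Repeatedly combine the two least-probable nodes; the expected code length is the sum of the merged weights.
merge 8/71 + 8/71 → 16/71
merge 10/71 + 11/71 → 21/71
merge 14/71 + 16/71 → 30/71
merge 20/71 + 21/71 → 41/71
merge 30/71 + 41/71 → 1
L = 16/71 + 21/71 + 30/71 + 41/71 + 1 = 179/71 ≈ 2.521 bits/symbol.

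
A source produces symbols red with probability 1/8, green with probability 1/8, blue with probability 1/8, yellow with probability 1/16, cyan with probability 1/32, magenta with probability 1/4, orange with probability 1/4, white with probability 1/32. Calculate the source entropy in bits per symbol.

2.6875 bits

Each probability is a power of 1/2, so log₂(1/p) is an integer.
H = Σ p·log₂(1/p) = 1/8·3 + 1/8·3 + 1/8·3 + 1/16·4 + 1/32·5 + 1/4·2 + 1/4·2 + 1/32·5 = 2.6875 bits.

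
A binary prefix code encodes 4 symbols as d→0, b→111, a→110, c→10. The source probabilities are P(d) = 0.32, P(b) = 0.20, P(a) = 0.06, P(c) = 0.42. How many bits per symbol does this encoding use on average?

L̄ = Σ pᵢ·ℓᵢ = 0.32·1 + 0.20·3 + 0.06·3 + 0.42·2 = 1.94 bits/symbol.

1.94 bits/symbol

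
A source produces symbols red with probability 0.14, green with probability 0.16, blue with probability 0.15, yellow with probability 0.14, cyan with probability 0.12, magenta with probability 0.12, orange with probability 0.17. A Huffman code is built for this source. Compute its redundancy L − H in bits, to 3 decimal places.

Entropy H = −Σ p log₂ p ≈ 2.7965 bits.
Huffman merges: 3/25+3/25→6/25; 7/50+7/50→7/25; 3/20+4/25→31/100; 17/100+6/25→41/100; 7/25+31/100→59/100; 41/100+59/100→1. L = 283/100 ≈ 2.8300.
L − H = 2.8300 − 2.7965 = 0.033 bits.

0.033 bits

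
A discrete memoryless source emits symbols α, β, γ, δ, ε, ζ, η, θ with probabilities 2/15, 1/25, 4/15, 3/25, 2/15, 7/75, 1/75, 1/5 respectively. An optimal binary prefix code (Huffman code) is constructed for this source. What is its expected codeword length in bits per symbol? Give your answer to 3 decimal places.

Repeatedly combine the two least-probable nodes; the expected code length is the sum of the merged weights.
merge 1/75 + 1/25 → 4/75
merge 4/75 + 7/75 → 11/75
merge 3/25 + 2/15 → 19/75
merge 2/15 + 11/75 → 7/25
merge 1/5 + 19/75 → 34/75
merge 4/15 + 7/25 → 41/75
merge 34/75 + 41/75 → 1
L = 4/75 + 11/75 + 19/75 + 7/25 + 34/75 + 41/75 + 1 = 41/15 ≈ 2.733 bits/symbol.

2.733 bits/symbol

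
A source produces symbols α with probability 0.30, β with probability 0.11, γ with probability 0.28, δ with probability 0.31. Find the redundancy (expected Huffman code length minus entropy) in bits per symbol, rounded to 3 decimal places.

Entropy H = −Σ p log₂ p ≈ 1.9094 bits.
Huffman merges: 11/100+7/25→39/100; 3/10+31/100→61/100; 39/100+61/100→1. L = 2 ≈ 2.0000.
L − H = 2.0000 − 1.9094 = 0.091 bits.

0.091 bits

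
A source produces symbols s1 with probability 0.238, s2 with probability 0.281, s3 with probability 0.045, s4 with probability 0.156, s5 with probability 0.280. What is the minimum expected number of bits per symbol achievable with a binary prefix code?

Repeatedly combine the two least-probable nodes; the expected code length is the sum of the merged weights.
merge 9/200 + 39/250 → 201/1000
merge 201/1000 + 119/500 → 439/1000
merge 7/25 + 281/1000 → 561/1000
merge 439/1000 + 561/1000 → 1
L = 201/1000 + 439/1000 + 561/1000 + 1 = 2201/1000 = 2.201 bits/symbol.

2.201 bits/symbol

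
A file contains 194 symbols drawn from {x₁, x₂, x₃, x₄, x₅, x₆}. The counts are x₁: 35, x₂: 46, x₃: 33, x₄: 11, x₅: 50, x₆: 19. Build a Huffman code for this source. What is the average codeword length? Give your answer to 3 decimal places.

Probabilities are the counts divided by 194.
Repeatedly combine the two least-probable nodes; the expected code length is the sum of the merged weights.
merge 11/194 + 19/194 → 15/97
merge 15/97 + 33/194 → 63/194
merge 35/194 + 23/97 → 81/194
merge 25/97 + 63/194 → 113/194
merge 81/194 + 113/194 → 1
L = 15/97 + 63/194 + 81/194 + 113/194 + 1 = 481/194 ≈ 2.479 bits/symbol.

2.479 bits/symbol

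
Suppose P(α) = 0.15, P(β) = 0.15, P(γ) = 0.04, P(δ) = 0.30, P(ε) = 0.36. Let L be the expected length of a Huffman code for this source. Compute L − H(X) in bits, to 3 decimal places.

0.111 bits

Entropy H = −Σ p log₂ p ≈ 2.0585 bits.
Huffman merges: 1/25+3/20→19/100; 3/20+19/100→17/50; 3/10+17/50→16/25; 9/25+16/25→1. L = 217/100 ≈ 2.1700.
L − H = 2.1700 − 2.0585 = 0.111 bits.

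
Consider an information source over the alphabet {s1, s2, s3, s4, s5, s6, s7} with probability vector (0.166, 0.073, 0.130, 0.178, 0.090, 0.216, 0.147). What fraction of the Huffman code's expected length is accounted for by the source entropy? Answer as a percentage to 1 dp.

98.5%

Entropy H = −Σ p log₂ p ≈ 2.7284 bits.
Huffman merges: 73/1000+9/100→163/1000; 13/100+147/1000→277/1000; 163/1000+83/500→329/1000; 89/500+27/125→197/500; 277/1000+329/1000→303/500; 197/500+303/500→1. L = 2769/1000 ≈ 2.7690.
Efficiency = H/L = 2.7284/2.7690 = 98.5%.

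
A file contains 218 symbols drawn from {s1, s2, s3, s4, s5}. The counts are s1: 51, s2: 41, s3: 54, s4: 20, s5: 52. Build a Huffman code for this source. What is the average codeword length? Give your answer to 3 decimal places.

Probabilities are the counts divided by 218.
Repeatedly combine the two least-probable nodes; the expected code length is the sum of the merged weights.
merge 10/109 + 41/218 → 61/218
merge 51/218 + 26/109 → 103/218
merge 27/109 + 61/218 → 115/218
merge 103/218 + 115/218 → 1
L = 61/218 + 103/218 + 115/218 + 1 = 497/218 ≈ 2.280 bits/symbol.

2.280 bits/symbol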